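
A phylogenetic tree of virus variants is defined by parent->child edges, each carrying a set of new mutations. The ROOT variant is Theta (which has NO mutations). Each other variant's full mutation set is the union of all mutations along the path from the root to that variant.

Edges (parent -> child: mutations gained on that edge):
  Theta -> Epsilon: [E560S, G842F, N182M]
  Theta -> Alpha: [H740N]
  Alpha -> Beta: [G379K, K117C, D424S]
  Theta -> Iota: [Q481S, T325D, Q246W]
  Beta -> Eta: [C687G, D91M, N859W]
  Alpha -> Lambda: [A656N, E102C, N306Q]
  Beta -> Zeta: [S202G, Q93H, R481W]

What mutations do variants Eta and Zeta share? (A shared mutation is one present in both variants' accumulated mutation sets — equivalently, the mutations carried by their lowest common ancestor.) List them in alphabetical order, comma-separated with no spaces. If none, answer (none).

Accumulating mutations along path to Eta:
  At Theta: gained [] -> total []
  At Alpha: gained ['H740N'] -> total ['H740N']
  At Beta: gained ['G379K', 'K117C', 'D424S'] -> total ['D424S', 'G379K', 'H740N', 'K117C']
  At Eta: gained ['C687G', 'D91M', 'N859W'] -> total ['C687G', 'D424S', 'D91M', 'G379K', 'H740N', 'K117C', 'N859W']
Mutations(Eta) = ['C687G', 'D424S', 'D91M', 'G379K', 'H740N', 'K117C', 'N859W']
Accumulating mutations along path to Zeta:
  At Theta: gained [] -> total []
  At Alpha: gained ['H740N'] -> total ['H740N']
  At Beta: gained ['G379K', 'K117C', 'D424S'] -> total ['D424S', 'G379K', 'H740N', 'K117C']
  At Zeta: gained ['S202G', 'Q93H', 'R481W'] -> total ['D424S', 'G379K', 'H740N', 'K117C', 'Q93H', 'R481W', 'S202G']
Mutations(Zeta) = ['D424S', 'G379K', 'H740N', 'K117C', 'Q93H', 'R481W', 'S202G']
Intersection: ['C687G', 'D424S', 'D91M', 'G379K', 'H740N', 'K117C', 'N859W'] ∩ ['D424S', 'G379K', 'H740N', 'K117C', 'Q93H', 'R481W', 'S202G'] = ['D424S', 'G379K', 'H740N', 'K117C']

Answer: D424S,G379K,H740N,K117C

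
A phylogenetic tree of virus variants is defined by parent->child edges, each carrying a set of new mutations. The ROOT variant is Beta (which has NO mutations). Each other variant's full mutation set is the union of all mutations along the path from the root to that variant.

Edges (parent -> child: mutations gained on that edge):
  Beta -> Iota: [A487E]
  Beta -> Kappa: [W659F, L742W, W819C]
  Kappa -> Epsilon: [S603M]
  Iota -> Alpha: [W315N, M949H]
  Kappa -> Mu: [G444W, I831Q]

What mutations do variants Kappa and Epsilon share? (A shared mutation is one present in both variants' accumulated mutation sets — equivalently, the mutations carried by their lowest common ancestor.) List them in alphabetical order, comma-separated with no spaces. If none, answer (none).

Accumulating mutations along path to Kappa:
  At Beta: gained [] -> total []
  At Kappa: gained ['W659F', 'L742W', 'W819C'] -> total ['L742W', 'W659F', 'W819C']
Mutations(Kappa) = ['L742W', 'W659F', 'W819C']
Accumulating mutations along path to Epsilon:
  At Beta: gained [] -> total []
  At Kappa: gained ['W659F', 'L742W', 'W819C'] -> total ['L742W', 'W659F', 'W819C']
  At Epsilon: gained ['S603M'] -> total ['L742W', 'S603M', 'W659F', 'W819C']
Mutations(Epsilon) = ['L742W', 'S603M', 'W659F', 'W819C']
Intersection: ['L742W', 'W659F', 'W819C'] ∩ ['L742W', 'S603M', 'W659F', 'W819C'] = ['L742W', 'W659F', 'W819C']

Answer: L742W,W659F,W819C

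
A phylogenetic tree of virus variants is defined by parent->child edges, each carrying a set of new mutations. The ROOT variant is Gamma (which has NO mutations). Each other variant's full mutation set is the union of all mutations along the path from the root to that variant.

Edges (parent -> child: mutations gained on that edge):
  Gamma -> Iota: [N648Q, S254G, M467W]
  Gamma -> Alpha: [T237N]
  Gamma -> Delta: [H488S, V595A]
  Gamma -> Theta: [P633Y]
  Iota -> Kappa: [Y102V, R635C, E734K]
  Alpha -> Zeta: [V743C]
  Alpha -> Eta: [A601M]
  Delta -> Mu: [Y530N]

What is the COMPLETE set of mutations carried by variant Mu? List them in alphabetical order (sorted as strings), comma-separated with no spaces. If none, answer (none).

Answer: H488S,V595A,Y530N

Derivation:
At Gamma: gained [] -> total []
At Delta: gained ['H488S', 'V595A'] -> total ['H488S', 'V595A']
At Mu: gained ['Y530N'] -> total ['H488S', 'V595A', 'Y530N']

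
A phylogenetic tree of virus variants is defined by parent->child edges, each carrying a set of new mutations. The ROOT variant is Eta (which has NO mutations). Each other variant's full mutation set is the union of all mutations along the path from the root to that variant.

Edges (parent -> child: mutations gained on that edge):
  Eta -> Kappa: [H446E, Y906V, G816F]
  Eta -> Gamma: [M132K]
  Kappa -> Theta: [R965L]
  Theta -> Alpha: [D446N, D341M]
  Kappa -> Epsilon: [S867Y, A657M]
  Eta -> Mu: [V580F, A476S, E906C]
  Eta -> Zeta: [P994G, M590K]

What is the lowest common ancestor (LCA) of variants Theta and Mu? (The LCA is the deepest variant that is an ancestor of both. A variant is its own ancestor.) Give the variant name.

Answer: Eta

Derivation:
Path from root to Theta: Eta -> Kappa -> Theta
  ancestors of Theta: {Eta, Kappa, Theta}
Path from root to Mu: Eta -> Mu
  ancestors of Mu: {Eta, Mu}
Common ancestors: {Eta}
Walk up from Mu: Mu (not in ancestors of Theta), Eta (in ancestors of Theta)
Deepest common ancestor (LCA) = Eta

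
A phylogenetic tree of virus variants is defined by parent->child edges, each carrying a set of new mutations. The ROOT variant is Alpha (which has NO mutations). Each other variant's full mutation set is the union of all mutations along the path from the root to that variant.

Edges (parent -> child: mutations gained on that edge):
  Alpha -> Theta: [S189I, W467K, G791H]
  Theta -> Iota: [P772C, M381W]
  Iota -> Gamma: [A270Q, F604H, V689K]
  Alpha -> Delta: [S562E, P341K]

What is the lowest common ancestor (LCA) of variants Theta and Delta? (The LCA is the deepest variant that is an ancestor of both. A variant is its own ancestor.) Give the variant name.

Answer: Alpha

Derivation:
Path from root to Theta: Alpha -> Theta
  ancestors of Theta: {Alpha, Theta}
Path from root to Delta: Alpha -> Delta
  ancestors of Delta: {Alpha, Delta}
Common ancestors: {Alpha}
Walk up from Delta: Delta (not in ancestors of Theta), Alpha (in ancestors of Theta)
Deepest common ancestor (LCA) = Alpha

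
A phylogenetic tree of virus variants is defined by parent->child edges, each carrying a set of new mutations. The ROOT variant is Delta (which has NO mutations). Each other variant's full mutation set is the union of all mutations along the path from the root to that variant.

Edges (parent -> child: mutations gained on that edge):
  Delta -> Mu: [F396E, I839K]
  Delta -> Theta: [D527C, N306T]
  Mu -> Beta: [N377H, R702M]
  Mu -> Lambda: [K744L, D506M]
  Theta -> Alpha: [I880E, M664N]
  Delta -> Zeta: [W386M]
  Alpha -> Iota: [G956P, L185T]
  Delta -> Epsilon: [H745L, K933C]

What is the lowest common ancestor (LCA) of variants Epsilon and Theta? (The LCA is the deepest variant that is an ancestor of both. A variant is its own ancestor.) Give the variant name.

Answer: Delta

Derivation:
Path from root to Epsilon: Delta -> Epsilon
  ancestors of Epsilon: {Delta, Epsilon}
Path from root to Theta: Delta -> Theta
  ancestors of Theta: {Delta, Theta}
Common ancestors: {Delta}
Walk up from Theta: Theta (not in ancestors of Epsilon), Delta (in ancestors of Epsilon)
Deepest common ancestor (LCA) = Delta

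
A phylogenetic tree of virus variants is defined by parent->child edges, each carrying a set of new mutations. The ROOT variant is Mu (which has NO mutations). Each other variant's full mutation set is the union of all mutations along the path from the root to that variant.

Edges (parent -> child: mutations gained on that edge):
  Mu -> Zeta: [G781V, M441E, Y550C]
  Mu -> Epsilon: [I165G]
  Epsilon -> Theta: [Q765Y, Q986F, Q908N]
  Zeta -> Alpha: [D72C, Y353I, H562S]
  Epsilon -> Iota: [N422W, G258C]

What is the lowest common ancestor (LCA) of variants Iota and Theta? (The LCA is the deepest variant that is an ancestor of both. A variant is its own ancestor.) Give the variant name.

Path from root to Iota: Mu -> Epsilon -> Iota
  ancestors of Iota: {Mu, Epsilon, Iota}
Path from root to Theta: Mu -> Epsilon -> Theta
  ancestors of Theta: {Mu, Epsilon, Theta}
Common ancestors: {Mu, Epsilon}
Walk up from Theta: Theta (not in ancestors of Iota), Epsilon (in ancestors of Iota), Mu (in ancestors of Iota)
Deepest common ancestor (LCA) = Epsilon

Answer: Epsilon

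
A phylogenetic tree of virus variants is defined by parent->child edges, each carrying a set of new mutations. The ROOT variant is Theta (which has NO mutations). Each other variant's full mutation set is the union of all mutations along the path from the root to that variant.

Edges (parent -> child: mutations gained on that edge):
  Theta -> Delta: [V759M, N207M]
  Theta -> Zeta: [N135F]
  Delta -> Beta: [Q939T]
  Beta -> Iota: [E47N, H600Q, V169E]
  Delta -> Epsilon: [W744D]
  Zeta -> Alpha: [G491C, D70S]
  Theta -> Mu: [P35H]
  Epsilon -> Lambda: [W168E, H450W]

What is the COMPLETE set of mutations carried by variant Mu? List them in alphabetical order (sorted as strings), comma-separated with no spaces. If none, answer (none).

Answer: P35H

Derivation:
At Theta: gained [] -> total []
At Mu: gained ['P35H'] -> total ['P35H']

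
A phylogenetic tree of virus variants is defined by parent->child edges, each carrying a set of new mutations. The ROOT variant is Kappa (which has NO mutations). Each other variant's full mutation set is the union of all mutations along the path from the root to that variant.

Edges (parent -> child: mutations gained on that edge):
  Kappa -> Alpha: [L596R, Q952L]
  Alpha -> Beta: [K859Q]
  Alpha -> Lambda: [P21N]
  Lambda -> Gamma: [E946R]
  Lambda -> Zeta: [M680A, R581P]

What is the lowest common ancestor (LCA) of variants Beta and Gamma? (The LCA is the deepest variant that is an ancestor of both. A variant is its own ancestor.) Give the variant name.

Path from root to Beta: Kappa -> Alpha -> Beta
  ancestors of Beta: {Kappa, Alpha, Beta}
Path from root to Gamma: Kappa -> Alpha -> Lambda -> Gamma
  ancestors of Gamma: {Kappa, Alpha, Lambda, Gamma}
Common ancestors: {Kappa, Alpha}
Walk up from Gamma: Gamma (not in ancestors of Beta), Lambda (not in ancestors of Beta), Alpha (in ancestors of Beta), Kappa (in ancestors of Beta)
Deepest common ancestor (LCA) = Alpha

Answer: Alpha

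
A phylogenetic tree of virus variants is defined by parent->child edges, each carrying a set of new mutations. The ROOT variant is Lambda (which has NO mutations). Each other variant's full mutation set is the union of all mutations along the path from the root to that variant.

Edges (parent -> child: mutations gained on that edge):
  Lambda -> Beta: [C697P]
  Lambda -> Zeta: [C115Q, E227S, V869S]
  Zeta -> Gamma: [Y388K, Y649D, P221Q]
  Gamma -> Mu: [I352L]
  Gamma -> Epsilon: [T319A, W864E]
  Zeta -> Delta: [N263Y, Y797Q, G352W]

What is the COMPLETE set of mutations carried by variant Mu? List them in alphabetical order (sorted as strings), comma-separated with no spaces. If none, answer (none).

At Lambda: gained [] -> total []
At Zeta: gained ['C115Q', 'E227S', 'V869S'] -> total ['C115Q', 'E227S', 'V869S']
At Gamma: gained ['Y388K', 'Y649D', 'P221Q'] -> total ['C115Q', 'E227S', 'P221Q', 'V869S', 'Y388K', 'Y649D']
At Mu: gained ['I352L'] -> total ['C115Q', 'E227S', 'I352L', 'P221Q', 'V869S', 'Y388K', 'Y649D']

Answer: C115Q,E227S,I352L,P221Q,V869S,Y388K,Y649D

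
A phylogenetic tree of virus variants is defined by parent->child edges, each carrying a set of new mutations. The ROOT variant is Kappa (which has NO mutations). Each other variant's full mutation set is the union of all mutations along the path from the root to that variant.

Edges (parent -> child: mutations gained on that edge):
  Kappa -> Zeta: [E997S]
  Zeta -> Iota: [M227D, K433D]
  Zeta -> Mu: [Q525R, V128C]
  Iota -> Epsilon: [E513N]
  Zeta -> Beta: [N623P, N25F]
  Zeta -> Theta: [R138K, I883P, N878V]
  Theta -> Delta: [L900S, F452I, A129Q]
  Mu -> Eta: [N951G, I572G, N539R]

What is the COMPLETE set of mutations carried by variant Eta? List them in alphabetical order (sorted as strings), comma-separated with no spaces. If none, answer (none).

Answer: E997S,I572G,N539R,N951G,Q525R,V128C

Derivation:
At Kappa: gained [] -> total []
At Zeta: gained ['E997S'] -> total ['E997S']
At Mu: gained ['Q525R', 'V128C'] -> total ['E997S', 'Q525R', 'V128C']
At Eta: gained ['N951G', 'I572G', 'N539R'] -> total ['E997S', 'I572G', 'N539R', 'N951G', 'Q525R', 'V128C']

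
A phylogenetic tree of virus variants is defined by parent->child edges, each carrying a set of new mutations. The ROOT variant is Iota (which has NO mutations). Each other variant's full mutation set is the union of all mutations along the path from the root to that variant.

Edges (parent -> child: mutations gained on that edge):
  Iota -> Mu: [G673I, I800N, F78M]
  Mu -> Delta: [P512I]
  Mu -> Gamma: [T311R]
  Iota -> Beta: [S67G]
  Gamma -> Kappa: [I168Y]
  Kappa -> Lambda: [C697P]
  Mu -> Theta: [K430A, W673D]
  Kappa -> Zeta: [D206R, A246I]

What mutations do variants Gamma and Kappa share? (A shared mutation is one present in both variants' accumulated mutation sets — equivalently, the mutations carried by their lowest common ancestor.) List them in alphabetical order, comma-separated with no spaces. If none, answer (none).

Answer: F78M,G673I,I800N,T311R

Derivation:
Accumulating mutations along path to Gamma:
  At Iota: gained [] -> total []
  At Mu: gained ['G673I', 'I800N', 'F78M'] -> total ['F78M', 'G673I', 'I800N']
  At Gamma: gained ['T311R'] -> total ['F78M', 'G673I', 'I800N', 'T311R']
Mutations(Gamma) = ['F78M', 'G673I', 'I800N', 'T311R']
Accumulating mutations along path to Kappa:
  At Iota: gained [] -> total []
  At Mu: gained ['G673I', 'I800N', 'F78M'] -> total ['F78M', 'G673I', 'I800N']
  At Gamma: gained ['T311R'] -> total ['F78M', 'G673I', 'I800N', 'T311R']
  At Kappa: gained ['I168Y'] -> total ['F78M', 'G673I', 'I168Y', 'I800N', 'T311R']
Mutations(Kappa) = ['F78M', 'G673I', 'I168Y', 'I800N', 'T311R']
Intersection: ['F78M', 'G673I', 'I800N', 'T311R'] ∩ ['F78M', 'G673I', 'I168Y', 'I800N', 'T311R'] = ['F78M', 'G673I', 'I800N', 'T311R']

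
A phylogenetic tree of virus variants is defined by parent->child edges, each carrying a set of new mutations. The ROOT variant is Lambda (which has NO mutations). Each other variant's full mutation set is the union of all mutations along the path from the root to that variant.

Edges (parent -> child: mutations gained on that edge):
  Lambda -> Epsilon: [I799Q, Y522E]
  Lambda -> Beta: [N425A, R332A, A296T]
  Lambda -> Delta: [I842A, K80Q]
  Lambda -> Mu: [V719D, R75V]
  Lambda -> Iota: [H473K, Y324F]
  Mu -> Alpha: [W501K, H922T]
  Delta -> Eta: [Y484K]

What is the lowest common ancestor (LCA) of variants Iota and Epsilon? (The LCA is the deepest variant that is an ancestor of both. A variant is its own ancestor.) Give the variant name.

Path from root to Iota: Lambda -> Iota
  ancestors of Iota: {Lambda, Iota}
Path from root to Epsilon: Lambda -> Epsilon
  ancestors of Epsilon: {Lambda, Epsilon}
Common ancestors: {Lambda}
Walk up from Epsilon: Epsilon (not in ancestors of Iota), Lambda (in ancestors of Iota)
Deepest common ancestor (LCA) = Lambda

Answer: Lambda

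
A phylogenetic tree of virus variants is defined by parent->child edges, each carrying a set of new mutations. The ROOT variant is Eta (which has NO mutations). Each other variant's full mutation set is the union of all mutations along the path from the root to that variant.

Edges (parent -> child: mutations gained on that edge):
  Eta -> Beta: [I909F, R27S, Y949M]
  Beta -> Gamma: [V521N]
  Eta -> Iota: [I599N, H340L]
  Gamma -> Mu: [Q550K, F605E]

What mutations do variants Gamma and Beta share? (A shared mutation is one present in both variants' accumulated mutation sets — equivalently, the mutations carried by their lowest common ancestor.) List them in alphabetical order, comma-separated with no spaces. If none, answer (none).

Answer: I909F,R27S,Y949M

Derivation:
Accumulating mutations along path to Gamma:
  At Eta: gained [] -> total []
  At Beta: gained ['I909F', 'R27S', 'Y949M'] -> total ['I909F', 'R27S', 'Y949M']
  At Gamma: gained ['V521N'] -> total ['I909F', 'R27S', 'V521N', 'Y949M']
Mutations(Gamma) = ['I909F', 'R27S', 'V521N', 'Y949M']
Accumulating mutations along path to Beta:
  At Eta: gained [] -> total []
  At Beta: gained ['I909F', 'R27S', 'Y949M'] -> total ['I909F', 'R27S', 'Y949M']
Mutations(Beta) = ['I909F', 'R27S', 'Y949M']
Intersection: ['I909F', 'R27S', 'V521N', 'Y949M'] ∩ ['I909F', 'R27S', 'Y949M'] = ['I909F', 'R27S', 'Y949M']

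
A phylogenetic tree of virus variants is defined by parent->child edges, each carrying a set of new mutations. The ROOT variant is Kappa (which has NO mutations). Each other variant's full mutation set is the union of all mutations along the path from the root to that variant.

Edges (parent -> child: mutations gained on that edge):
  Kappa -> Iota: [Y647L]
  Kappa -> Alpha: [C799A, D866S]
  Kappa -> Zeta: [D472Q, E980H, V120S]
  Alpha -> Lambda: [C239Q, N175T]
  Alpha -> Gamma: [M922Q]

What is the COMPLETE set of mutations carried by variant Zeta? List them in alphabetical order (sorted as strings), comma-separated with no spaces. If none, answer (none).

Answer: D472Q,E980H,V120S

Derivation:
At Kappa: gained [] -> total []
At Zeta: gained ['D472Q', 'E980H', 'V120S'] -> total ['D472Q', 'E980H', 'V120S']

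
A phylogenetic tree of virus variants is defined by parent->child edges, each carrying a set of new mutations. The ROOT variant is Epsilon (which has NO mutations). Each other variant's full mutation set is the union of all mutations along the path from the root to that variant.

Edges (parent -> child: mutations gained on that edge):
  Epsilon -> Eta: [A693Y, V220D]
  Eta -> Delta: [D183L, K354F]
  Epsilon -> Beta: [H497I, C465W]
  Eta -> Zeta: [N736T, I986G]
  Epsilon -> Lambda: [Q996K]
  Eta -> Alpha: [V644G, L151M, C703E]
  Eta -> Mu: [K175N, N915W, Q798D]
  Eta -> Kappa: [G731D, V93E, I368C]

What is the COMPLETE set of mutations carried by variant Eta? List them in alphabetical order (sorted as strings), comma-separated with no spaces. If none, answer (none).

Answer: A693Y,V220D

Derivation:
At Epsilon: gained [] -> total []
At Eta: gained ['A693Y', 'V220D'] -> total ['A693Y', 'V220D']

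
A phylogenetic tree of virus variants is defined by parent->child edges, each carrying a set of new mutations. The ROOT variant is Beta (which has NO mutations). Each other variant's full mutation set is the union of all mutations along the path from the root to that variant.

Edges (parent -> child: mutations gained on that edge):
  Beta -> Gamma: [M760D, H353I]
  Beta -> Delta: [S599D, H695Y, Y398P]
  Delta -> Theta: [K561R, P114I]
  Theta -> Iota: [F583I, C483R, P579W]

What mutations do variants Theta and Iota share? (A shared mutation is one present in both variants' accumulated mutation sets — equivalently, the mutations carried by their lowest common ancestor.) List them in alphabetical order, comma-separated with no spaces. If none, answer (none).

Answer: H695Y,K561R,P114I,S599D,Y398P

Derivation:
Accumulating mutations along path to Theta:
  At Beta: gained [] -> total []
  At Delta: gained ['S599D', 'H695Y', 'Y398P'] -> total ['H695Y', 'S599D', 'Y398P']
  At Theta: gained ['K561R', 'P114I'] -> total ['H695Y', 'K561R', 'P114I', 'S599D', 'Y398P']
Mutations(Theta) = ['H695Y', 'K561R', 'P114I', 'S599D', 'Y398P']
Accumulating mutations along path to Iota:
  At Beta: gained [] -> total []
  At Delta: gained ['S599D', 'H695Y', 'Y398P'] -> total ['H695Y', 'S599D', 'Y398P']
  At Theta: gained ['K561R', 'P114I'] -> total ['H695Y', 'K561R', 'P114I', 'S599D', 'Y398P']
  At Iota: gained ['F583I', 'C483R', 'P579W'] -> total ['C483R', 'F583I', 'H695Y', 'K561R', 'P114I', 'P579W', 'S599D', 'Y398P']
Mutations(Iota) = ['C483R', 'F583I', 'H695Y', 'K561R', 'P114I', 'P579W', 'S599D', 'Y398P']
Intersection: ['H695Y', 'K561R', 'P114I', 'S599D', 'Y398P'] ∩ ['C483R', 'F583I', 'H695Y', 'K561R', 'P114I', 'P579W', 'S599D', 'Y398P'] = ['H695Y', 'K561R', 'P114I', 'S599D', 'Y398P']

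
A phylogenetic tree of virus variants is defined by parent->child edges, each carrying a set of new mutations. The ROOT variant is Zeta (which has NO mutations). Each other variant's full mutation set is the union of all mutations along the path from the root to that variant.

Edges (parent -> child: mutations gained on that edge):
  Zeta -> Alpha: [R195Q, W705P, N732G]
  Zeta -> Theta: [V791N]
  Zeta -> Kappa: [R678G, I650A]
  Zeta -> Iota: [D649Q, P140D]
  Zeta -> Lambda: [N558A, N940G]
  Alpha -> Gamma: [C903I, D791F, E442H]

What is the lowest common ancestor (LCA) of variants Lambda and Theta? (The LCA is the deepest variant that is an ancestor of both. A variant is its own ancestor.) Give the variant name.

Path from root to Lambda: Zeta -> Lambda
  ancestors of Lambda: {Zeta, Lambda}
Path from root to Theta: Zeta -> Theta
  ancestors of Theta: {Zeta, Theta}
Common ancestors: {Zeta}
Walk up from Theta: Theta (not in ancestors of Lambda), Zeta (in ancestors of Lambda)
Deepest common ancestor (LCA) = Zeta

Answer: Zeta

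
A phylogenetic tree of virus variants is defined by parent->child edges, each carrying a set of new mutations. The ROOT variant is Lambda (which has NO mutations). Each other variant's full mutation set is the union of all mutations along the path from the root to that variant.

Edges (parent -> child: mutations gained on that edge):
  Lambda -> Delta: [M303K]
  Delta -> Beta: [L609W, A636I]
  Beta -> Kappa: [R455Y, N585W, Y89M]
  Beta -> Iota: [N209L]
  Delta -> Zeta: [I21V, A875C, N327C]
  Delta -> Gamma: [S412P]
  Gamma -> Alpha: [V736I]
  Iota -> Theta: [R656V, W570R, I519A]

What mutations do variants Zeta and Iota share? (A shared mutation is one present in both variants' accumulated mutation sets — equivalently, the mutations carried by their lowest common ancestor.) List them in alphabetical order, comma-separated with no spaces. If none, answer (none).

Accumulating mutations along path to Zeta:
  At Lambda: gained [] -> total []
  At Delta: gained ['M303K'] -> total ['M303K']
  At Zeta: gained ['I21V', 'A875C', 'N327C'] -> total ['A875C', 'I21V', 'M303K', 'N327C']
Mutations(Zeta) = ['A875C', 'I21V', 'M303K', 'N327C']
Accumulating mutations along path to Iota:
  At Lambda: gained [] -> total []
  At Delta: gained ['M303K'] -> total ['M303K']
  At Beta: gained ['L609W', 'A636I'] -> total ['A636I', 'L609W', 'M303K']
  At Iota: gained ['N209L'] -> total ['A636I', 'L609W', 'M303K', 'N209L']
Mutations(Iota) = ['A636I', 'L609W', 'M303K', 'N209L']
Intersection: ['A875C', 'I21V', 'M303K', 'N327C'] ∩ ['A636I', 'L609W', 'M303K', 'N209L'] = ['M303K']

Answer: M303K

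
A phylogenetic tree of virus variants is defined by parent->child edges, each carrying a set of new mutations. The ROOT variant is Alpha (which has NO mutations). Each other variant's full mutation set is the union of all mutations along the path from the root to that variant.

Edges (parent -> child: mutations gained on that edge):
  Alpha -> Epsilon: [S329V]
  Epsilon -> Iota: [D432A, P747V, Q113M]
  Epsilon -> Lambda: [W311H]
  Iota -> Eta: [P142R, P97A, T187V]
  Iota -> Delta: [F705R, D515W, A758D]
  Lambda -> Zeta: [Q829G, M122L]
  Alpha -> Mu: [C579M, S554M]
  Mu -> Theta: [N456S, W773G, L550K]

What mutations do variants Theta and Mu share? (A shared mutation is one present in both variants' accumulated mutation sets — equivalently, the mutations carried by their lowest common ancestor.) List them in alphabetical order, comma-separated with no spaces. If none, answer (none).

Accumulating mutations along path to Theta:
  At Alpha: gained [] -> total []
  At Mu: gained ['C579M', 'S554M'] -> total ['C579M', 'S554M']
  At Theta: gained ['N456S', 'W773G', 'L550K'] -> total ['C579M', 'L550K', 'N456S', 'S554M', 'W773G']
Mutations(Theta) = ['C579M', 'L550K', 'N456S', 'S554M', 'W773G']
Accumulating mutations along path to Mu:
  At Alpha: gained [] -> total []
  At Mu: gained ['C579M', 'S554M'] -> total ['C579M', 'S554M']
Mutations(Mu) = ['C579M', 'S554M']
Intersection: ['C579M', 'L550K', 'N456S', 'S554M', 'W773G'] ∩ ['C579M', 'S554M'] = ['C579M', 'S554M']

Answer: C579M,S554M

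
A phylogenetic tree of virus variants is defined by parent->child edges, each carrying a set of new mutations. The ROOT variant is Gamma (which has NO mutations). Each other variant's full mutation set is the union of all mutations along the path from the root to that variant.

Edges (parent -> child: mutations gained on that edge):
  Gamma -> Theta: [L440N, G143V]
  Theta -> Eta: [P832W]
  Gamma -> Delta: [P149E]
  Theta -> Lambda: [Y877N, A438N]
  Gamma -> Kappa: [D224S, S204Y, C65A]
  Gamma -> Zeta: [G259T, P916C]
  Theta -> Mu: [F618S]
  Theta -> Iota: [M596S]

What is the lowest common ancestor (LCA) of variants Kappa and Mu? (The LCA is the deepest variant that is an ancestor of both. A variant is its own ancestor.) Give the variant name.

Answer: Gamma

Derivation:
Path from root to Kappa: Gamma -> Kappa
  ancestors of Kappa: {Gamma, Kappa}
Path from root to Mu: Gamma -> Theta -> Mu
  ancestors of Mu: {Gamma, Theta, Mu}
Common ancestors: {Gamma}
Walk up from Mu: Mu (not in ancestors of Kappa), Theta (not in ancestors of Kappa), Gamma (in ancestors of Kappa)
Deepest common ancestor (LCA) = Gamma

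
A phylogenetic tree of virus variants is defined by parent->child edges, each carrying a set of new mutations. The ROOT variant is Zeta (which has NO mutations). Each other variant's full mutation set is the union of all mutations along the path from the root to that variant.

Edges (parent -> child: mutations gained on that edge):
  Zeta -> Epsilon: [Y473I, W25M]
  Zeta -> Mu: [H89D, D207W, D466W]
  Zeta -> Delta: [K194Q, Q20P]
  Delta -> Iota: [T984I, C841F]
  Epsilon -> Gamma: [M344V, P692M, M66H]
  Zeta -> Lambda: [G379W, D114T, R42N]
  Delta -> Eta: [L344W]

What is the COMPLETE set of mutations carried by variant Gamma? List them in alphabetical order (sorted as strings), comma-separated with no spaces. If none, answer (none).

Answer: M344V,M66H,P692M,W25M,Y473I

Derivation:
At Zeta: gained [] -> total []
At Epsilon: gained ['Y473I', 'W25M'] -> total ['W25M', 'Y473I']
At Gamma: gained ['M344V', 'P692M', 'M66H'] -> total ['M344V', 'M66H', 'P692M', 'W25M', 'Y473I']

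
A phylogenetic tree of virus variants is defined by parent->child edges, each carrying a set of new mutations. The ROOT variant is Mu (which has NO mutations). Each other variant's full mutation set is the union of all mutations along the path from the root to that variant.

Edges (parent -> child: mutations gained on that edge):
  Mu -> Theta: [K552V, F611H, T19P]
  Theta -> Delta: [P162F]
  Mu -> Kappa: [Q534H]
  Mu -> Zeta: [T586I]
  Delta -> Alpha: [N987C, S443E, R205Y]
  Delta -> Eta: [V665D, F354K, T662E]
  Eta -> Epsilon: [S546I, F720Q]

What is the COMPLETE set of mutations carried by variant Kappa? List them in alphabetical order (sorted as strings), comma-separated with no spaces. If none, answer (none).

At Mu: gained [] -> total []
At Kappa: gained ['Q534H'] -> total ['Q534H']

Answer: Q534H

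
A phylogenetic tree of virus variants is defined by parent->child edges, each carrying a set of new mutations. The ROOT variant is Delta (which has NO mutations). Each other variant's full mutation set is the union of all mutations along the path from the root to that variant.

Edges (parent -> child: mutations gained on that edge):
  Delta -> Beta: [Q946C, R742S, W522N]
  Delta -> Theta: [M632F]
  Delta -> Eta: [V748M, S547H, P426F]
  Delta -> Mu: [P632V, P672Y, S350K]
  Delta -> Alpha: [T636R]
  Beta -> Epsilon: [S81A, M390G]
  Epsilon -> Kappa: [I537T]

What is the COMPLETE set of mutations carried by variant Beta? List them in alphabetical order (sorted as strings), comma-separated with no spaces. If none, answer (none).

At Delta: gained [] -> total []
At Beta: gained ['Q946C', 'R742S', 'W522N'] -> total ['Q946C', 'R742S', 'W522N']

Answer: Q946C,R742S,W522N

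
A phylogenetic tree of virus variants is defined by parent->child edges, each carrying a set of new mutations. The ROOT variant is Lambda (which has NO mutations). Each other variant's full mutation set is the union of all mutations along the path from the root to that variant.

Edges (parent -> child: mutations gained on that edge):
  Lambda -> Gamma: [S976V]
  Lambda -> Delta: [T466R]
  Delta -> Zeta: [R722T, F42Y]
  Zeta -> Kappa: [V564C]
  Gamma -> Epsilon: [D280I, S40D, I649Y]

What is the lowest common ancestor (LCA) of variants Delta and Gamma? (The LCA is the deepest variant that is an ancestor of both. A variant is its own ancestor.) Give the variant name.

Answer: Lambda

Derivation:
Path from root to Delta: Lambda -> Delta
  ancestors of Delta: {Lambda, Delta}
Path from root to Gamma: Lambda -> Gamma
  ancestors of Gamma: {Lambda, Gamma}
Common ancestors: {Lambda}
Walk up from Gamma: Gamma (not in ancestors of Delta), Lambda (in ancestors of Delta)
Deepest common ancestor (LCA) = Lambda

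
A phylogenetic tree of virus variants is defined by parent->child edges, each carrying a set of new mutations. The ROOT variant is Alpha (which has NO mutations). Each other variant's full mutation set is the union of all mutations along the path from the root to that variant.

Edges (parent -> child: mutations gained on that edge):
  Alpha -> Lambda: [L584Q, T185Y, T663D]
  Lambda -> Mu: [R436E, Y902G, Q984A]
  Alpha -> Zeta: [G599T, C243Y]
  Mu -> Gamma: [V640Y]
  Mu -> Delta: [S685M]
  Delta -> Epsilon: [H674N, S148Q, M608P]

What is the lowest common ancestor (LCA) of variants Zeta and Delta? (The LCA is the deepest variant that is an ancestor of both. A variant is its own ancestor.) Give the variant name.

Path from root to Zeta: Alpha -> Zeta
  ancestors of Zeta: {Alpha, Zeta}
Path from root to Delta: Alpha -> Lambda -> Mu -> Delta
  ancestors of Delta: {Alpha, Lambda, Mu, Delta}
Common ancestors: {Alpha}
Walk up from Delta: Delta (not in ancestors of Zeta), Mu (not in ancestors of Zeta), Lambda (not in ancestors of Zeta), Alpha (in ancestors of Zeta)
Deepest common ancestor (LCA) = Alpha

Answer: Alpha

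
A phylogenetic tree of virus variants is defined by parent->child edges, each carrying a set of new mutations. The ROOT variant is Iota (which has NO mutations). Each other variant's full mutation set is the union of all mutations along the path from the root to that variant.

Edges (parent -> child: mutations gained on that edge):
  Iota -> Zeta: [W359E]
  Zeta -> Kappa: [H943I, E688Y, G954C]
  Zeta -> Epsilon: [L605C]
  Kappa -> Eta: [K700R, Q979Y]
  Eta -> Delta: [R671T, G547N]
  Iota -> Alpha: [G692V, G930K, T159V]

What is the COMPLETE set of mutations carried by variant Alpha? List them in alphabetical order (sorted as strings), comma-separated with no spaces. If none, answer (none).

Answer: G692V,G930K,T159V

Derivation:
At Iota: gained [] -> total []
At Alpha: gained ['G692V', 'G930K', 'T159V'] -> total ['G692V', 'G930K', 'T159V']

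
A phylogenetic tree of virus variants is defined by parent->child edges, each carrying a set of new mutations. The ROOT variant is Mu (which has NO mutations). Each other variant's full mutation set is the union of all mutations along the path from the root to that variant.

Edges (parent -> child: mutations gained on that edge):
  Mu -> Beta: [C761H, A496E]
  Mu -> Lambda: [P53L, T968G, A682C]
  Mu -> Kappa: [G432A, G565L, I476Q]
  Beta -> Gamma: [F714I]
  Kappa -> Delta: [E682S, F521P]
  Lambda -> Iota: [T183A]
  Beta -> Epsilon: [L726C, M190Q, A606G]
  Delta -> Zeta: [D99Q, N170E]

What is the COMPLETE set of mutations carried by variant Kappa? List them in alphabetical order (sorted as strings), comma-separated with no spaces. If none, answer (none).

Answer: G432A,G565L,I476Q

Derivation:
At Mu: gained [] -> total []
At Kappa: gained ['G432A', 'G565L', 'I476Q'] -> total ['G432A', 'G565L', 'I476Q']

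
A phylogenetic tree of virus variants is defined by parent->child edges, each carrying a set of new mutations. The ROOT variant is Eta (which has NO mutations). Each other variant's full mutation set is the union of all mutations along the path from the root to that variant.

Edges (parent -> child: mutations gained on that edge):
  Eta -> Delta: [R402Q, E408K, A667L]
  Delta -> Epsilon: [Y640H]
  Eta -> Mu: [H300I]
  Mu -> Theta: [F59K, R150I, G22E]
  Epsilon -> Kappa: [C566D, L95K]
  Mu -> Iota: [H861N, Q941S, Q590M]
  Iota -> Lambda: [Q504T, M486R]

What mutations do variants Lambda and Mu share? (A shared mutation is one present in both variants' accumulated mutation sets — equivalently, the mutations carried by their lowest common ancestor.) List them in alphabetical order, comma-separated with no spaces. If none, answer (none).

Answer: H300I

Derivation:
Accumulating mutations along path to Lambda:
  At Eta: gained [] -> total []
  At Mu: gained ['H300I'] -> total ['H300I']
  At Iota: gained ['H861N', 'Q941S', 'Q590M'] -> total ['H300I', 'H861N', 'Q590M', 'Q941S']
  At Lambda: gained ['Q504T', 'M486R'] -> total ['H300I', 'H861N', 'M486R', 'Q504T', 'Q590M', 'Q941S']
Mutations(Lambda) = ['H300I', 'H861N', 'M486R', 'Q504T', 'Q590M', 'Q941S']
Accumulating mutations along path to Mu:
  At Eta: gained [] -> total []
  At Mu: gained ['H300I'] -> total ['H300I']
Mutations(Mu) = ['H300I']
Intersection: ['H300I', 'H861N', 'M486R', 'Q504T', 'Q590M', 'Q941S'] ∩ ['H300I'] = ['H300I']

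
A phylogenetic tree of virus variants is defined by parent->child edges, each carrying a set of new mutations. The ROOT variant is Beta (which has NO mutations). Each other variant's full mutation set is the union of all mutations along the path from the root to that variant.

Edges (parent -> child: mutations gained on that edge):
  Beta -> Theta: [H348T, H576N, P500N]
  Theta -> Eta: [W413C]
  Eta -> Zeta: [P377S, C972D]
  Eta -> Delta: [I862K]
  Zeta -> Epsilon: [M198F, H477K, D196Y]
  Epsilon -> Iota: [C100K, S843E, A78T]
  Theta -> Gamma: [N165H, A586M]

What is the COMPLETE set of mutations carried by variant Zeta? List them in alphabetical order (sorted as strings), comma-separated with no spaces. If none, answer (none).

Answer: C972D,H348T,H576N,P377S,P500N,W413C

Derivation:
At Beta: gained [] -> total []
At Theta: gained ['H348T', 'H576N', 'P500N'] -> total ['H348T', 'H576N', 'P500N']
At Eta: gained ['W413C'] -> total ['H348T', 'H576N', 'P500N', 'W413C']
At Zeta: gained ['P377S', 'C972D'] -> total ['C972D', 'H348T', 'H576N', 'P377S', 'P500N', 'W413C']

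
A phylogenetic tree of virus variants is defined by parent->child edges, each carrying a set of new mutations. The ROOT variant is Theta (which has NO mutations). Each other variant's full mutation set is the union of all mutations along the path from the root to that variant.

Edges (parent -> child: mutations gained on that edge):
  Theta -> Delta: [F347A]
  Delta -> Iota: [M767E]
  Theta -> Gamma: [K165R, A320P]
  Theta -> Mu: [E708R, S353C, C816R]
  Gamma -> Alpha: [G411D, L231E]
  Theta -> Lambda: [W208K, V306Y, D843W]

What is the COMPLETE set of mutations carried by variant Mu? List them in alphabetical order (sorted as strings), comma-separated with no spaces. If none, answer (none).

Answer: C816R,E708R,S353C

Derivation:
At Theta: gained [] -> total []
At Mu: gained ['E708R', 'S353C', 'C816R'] -> total ['C816R', 'E708R', 'S353C']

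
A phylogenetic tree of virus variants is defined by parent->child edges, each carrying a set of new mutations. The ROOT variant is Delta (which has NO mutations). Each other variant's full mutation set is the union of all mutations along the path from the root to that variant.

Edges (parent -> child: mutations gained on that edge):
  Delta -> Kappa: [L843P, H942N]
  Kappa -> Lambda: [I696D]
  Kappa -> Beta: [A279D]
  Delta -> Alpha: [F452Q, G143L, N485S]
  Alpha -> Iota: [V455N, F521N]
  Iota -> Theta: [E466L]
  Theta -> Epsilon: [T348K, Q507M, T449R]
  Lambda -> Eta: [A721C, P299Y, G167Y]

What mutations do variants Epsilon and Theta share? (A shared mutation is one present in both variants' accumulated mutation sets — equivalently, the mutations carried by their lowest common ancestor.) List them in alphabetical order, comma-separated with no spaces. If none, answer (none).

Accumulating mutations along path to Epsilon:
  At Delta: gained [] -> total []
  At Alpha: gained ['F452Q', 'G143L', 'N485S'] -> total ['F452Q', 'G143L', 'N485S']
  At Iota: gained ['V455N', 'F521N'] -> total ['F452Q', 'F521N', 'G143L', 'N485S', 'V455N']
  At Theta: gained ['E466L'] -> total ['E466L', 'F452Q', 'F521N', 'G143L', 'N485S', 'V455N']
  At Epsilon: gained ['T348K', 'Q507M', 'T449R'] -> total ['E466L', 'F452Q', 'F521N', 'G143L', 'N485S', 'Q507M', 'T348K', 'T449R', 'V455N']
Mutations(Epsilon) = ['E466L', 'F452Q', 'F521N', 'G143L', 'N485S', 'Q507M', 'T348K', 'T449R', 'V455N']
Accumulating mutations along path to Theta:
  At Delta: gained [] -> total []
  At Alpha: gained ['F452Q', 'G143L', 'N485S'] -> total ['F452Q', 'G143L', 'N485S']
  At Iota: gained ['V455N', 'F521N'] -> total ['F452Q', 'F521N', 'G143L', 'N485S', 'V455N']
  At Theta: gained ['E466L'] -> total ['E466L', 'F452Q', 'F521N', 'G143L', 'N485S', 'V455N']
Mutations(Theta) = ['E466L', 'F452Q', 'F521N', 'G143L', 'N485S', 'V455N']
Intersection: ['E466L', 'F452Q', 'F521N', 'G143L', 'N485S', 'Q507M', 'T348K', 'T449R', 'V455N'] ∩ ['E466L', 'F452Q', 'F521N', 'G143L', 'N485S', 'V455N'] = ['E466L', 'F452Q', 'F521N', 'G143L', 'N485S', 'V455N']

Answer: E466L,F452Q,F521N,G143L,N485S,V455N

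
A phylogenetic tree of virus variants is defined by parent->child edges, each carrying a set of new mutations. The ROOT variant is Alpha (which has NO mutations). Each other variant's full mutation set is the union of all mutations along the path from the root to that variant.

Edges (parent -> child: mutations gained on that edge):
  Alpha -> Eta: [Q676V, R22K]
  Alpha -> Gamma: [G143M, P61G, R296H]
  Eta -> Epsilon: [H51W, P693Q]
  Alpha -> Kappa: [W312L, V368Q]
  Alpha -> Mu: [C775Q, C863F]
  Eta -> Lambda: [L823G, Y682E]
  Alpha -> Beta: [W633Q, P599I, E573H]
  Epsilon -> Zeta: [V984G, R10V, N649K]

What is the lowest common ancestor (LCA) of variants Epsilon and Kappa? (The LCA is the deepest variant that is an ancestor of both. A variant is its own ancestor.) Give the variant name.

Path from root to Epsilon: Alpha -> Eta -> Epsilon
  ancestors of Epsilon: {Alpha, Eta, Epsilon}
Path from root to Kappa: Alpha -> Kappa
  ancestors of Kappa: {Alpha, Kappa}
Common ancestors: {Alpha}
Walk up from Kappa: Kappa (not in ancestors of Epsilon), Alpha (in ancestors of Epsilon)
Deepest common ancestor (LCA) = Alpha

Answer: Alpha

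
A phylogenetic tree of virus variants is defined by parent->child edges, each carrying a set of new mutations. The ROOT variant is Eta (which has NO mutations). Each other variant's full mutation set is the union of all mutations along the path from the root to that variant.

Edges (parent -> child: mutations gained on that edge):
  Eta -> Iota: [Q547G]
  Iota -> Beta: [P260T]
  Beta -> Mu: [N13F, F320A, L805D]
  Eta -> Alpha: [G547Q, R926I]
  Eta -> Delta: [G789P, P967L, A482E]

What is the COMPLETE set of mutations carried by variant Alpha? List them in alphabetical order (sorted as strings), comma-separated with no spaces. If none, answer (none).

Answer: G547Q,R926I

Derivation:
At Eta: gained [] -> total []
At Alpha: gained ['G547Q', 'R926I'] -> total ['G547Q', 'R926I']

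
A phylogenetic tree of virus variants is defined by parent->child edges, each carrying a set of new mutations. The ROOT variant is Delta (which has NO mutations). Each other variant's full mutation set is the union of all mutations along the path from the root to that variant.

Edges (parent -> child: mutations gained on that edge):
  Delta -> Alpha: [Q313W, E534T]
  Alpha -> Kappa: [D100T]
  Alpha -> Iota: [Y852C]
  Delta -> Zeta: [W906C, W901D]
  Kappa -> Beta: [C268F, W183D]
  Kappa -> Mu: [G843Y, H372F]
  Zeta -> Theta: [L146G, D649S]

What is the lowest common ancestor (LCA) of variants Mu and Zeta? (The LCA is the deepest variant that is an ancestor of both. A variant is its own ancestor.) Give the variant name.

Path from root to Mu: Delta -> Alpha -> Kappa -> Mu
  ancestors of Mu: {Delta, Alpha, Kappa, Mu}
Path from root to Zeta: Delta -> Zeta
  ancestors of Zeta: {Delta, Zeta}
Common ancestors: {Delta}
Walk up from Zeta: Zeta (not in ancestors of Mu), Delta (in ancestors of Mu)
Deepest common ancestor (LCA) = Delta

Answer: Delta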